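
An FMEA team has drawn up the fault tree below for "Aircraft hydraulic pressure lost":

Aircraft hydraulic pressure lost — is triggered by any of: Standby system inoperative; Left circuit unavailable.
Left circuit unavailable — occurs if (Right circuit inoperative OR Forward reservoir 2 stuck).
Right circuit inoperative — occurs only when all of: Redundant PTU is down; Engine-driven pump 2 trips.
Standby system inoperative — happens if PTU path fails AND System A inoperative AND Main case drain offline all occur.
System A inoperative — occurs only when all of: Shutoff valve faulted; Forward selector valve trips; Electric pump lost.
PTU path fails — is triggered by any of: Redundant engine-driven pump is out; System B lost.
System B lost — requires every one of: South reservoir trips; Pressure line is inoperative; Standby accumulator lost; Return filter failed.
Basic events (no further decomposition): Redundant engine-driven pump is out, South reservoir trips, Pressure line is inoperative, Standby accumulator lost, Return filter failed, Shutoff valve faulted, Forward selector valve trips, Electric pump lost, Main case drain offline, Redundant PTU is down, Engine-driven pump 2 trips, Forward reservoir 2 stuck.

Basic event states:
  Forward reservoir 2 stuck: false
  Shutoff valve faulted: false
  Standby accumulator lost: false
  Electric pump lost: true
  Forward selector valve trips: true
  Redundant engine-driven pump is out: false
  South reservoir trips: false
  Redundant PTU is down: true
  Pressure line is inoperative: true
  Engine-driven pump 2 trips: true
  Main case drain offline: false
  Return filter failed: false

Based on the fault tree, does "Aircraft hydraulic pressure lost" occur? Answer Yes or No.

Yes

System B lost [AND]: South reservoir trips=not, Pressure line is inoperative=occurs, Standby accumulator lost=not, Return filter failed=not → not all inputs occur → does not occur.
PTU path fails [OR]: Redundant engine-driven pump is out=not, System B lost=not → no input occurs → does not occur.
System A inoperative [AND]: Shutoff valve faulted=not, Forward selector valve trips=occurs, Electric pump lost=occurs → not all inputs occur → does not occur.
Standby system inoperative [AND]: PTU path fails=not, System A inoperative=not, Main case drain offline=not → not all inputs occur → does not occur.
Right circuit inoperative [AND]: Redundant PTU is down=occurs, Engine-driven pump 2 trips=occurs → all inputs occur → occurs.
Left circuit unavailable [OR]: Right circuit inoperative=occurs, Forward reservoir 2 stuck=not → at least one input occurs → occurs.
Aircraft hydraulic pressure lost [OR]: Standby system inoperative=not, Left circuit unavailable=occurs → at least one input occurs → occurs.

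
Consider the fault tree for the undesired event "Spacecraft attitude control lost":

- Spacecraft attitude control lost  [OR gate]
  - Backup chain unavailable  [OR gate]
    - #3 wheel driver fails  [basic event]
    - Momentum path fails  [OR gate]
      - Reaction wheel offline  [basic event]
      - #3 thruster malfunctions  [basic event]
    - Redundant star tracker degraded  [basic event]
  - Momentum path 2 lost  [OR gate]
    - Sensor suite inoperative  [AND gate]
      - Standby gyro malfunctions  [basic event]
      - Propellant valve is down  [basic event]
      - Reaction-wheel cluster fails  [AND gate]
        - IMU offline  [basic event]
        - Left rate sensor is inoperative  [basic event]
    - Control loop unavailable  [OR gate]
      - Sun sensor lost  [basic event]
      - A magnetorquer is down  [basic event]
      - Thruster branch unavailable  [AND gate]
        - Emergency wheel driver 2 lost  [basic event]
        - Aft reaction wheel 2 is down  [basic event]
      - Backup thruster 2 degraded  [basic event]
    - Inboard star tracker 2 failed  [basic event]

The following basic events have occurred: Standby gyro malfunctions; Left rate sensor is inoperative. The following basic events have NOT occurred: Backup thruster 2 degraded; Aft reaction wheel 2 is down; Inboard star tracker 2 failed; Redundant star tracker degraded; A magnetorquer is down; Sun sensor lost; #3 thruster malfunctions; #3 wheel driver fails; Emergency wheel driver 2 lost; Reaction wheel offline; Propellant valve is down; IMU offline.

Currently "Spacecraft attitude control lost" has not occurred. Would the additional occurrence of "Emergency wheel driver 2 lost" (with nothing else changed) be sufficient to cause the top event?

No

Counterfactual: set "Emergency wheel driver 2 lost" to occurred.
Momentum path fails [OR]: Reaction wheel offline=not, #3 thruster malfunctions=not → no input occurs → does not occur.
Backup chain unavailable [OR]: #3 wheel driver fails=not, Momentum path fails=not, Redundant star tracker degraded=not → no input occurs → does not occur.
Reaction-wheel cluster fails [AND]: IMU offline=not, Left rate sensor is inoperative=occurs → not all inputs occur → does not occur.
Sensor suite inoperative [AND]: Standby gyro malfunctions=occurs, Propellant valve is down=not, Reaction-wheel cluster fails=not → not all inputs occur → does not occur.
Thruster branch unavailable [AND]: Emergency wheel driver 2 lost=occurs, Aft reaction wheel 2 is down=not → not all inputs occur → does not occur.
Control loop unavailable [OR]: Sun sensor lost=not, A magnetorquer is down=not, Thruster branch unavailable=not, Backup thruster 2 degraded=not → no input occurs → does not occur.
Momentum path 2 lost [OR]: Sensor suite inoperative=not, Control loop unavailable=not, Inboard star tracker 2 failed=not → no input occurs → does not occur.
Spacecraft attitude control lost [OR]: Backup chain unavailable=not, Momentum path 2 lost=not → no input occurs → does not occur.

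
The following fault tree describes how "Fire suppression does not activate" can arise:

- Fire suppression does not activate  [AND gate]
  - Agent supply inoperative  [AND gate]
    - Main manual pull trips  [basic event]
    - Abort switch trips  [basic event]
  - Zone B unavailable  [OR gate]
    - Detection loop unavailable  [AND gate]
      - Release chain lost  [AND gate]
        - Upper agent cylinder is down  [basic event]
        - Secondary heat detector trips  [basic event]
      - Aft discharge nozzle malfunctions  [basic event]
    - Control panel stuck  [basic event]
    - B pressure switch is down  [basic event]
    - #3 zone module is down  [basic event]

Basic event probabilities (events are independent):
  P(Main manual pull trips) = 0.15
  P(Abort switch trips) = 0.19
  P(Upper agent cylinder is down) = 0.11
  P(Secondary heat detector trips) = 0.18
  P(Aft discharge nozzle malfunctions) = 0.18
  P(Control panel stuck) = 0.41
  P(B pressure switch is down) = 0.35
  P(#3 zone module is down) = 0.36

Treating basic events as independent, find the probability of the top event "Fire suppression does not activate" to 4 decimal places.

P(Agent supply inoperative) [AND] = 0.15 × 0.19 = 0.028500
P(Release chain lost) [AND] = 0.11 × 0.18 = 0.019800
P(Detection loop unavailable) [AND] = 0.019800 × 0.18 = 0.003564
P(Zone B unavailable) [OR] = 1 − (1−0.003564) × (1−0.41) × (1−0.35) × (1−0.36) = 0.755435
P(Fire suppression does not activate) [AND] = 0.028500 × 0.755435 = 0.021530
Rounded to 4 decimal places: P(Fire suppression does not activate) ≈ 0.0215.

0.0215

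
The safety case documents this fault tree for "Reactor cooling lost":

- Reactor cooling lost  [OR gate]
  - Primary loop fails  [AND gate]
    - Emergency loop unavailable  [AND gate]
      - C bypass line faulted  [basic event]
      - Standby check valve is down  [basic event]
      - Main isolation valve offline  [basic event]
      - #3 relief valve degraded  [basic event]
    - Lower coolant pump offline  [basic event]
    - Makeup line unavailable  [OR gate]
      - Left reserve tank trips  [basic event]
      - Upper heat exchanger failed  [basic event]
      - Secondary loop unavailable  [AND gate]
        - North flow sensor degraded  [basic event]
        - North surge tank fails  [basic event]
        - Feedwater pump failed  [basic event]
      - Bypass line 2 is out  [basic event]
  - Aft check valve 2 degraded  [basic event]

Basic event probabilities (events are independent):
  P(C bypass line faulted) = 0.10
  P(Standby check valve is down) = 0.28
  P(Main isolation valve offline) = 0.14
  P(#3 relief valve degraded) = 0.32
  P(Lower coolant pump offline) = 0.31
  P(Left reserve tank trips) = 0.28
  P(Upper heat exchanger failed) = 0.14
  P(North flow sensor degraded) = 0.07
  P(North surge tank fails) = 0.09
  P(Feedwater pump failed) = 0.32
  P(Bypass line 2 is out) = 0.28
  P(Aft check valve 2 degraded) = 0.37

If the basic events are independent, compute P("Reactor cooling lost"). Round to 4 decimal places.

0.3701

P(Emergency loop unavailable) [AND] = 0.10 × 0.28 × 0.14 × 0.32 = 0.001254
P(Secondary loop unavailable) [AND] = 0.07 × 0.09 × 0.32 = 0.002016
P(Makeup line unavailable) [OR] = 1 − (1−0.28) × (1−0.14) × (1−0.002016) × (1−0.28) = 0.555075
P(Primary loop fails) [AND] = 0.001254 × 0.31 × 0.555075 = 0.000216
P(Reactor cooling lost) [OR] = 1 − (1−0.000216) × (1−0.37) = 0.370136
Rounded to 4 decimal places: P(Reactor cooling lost) ≈ 0.3701.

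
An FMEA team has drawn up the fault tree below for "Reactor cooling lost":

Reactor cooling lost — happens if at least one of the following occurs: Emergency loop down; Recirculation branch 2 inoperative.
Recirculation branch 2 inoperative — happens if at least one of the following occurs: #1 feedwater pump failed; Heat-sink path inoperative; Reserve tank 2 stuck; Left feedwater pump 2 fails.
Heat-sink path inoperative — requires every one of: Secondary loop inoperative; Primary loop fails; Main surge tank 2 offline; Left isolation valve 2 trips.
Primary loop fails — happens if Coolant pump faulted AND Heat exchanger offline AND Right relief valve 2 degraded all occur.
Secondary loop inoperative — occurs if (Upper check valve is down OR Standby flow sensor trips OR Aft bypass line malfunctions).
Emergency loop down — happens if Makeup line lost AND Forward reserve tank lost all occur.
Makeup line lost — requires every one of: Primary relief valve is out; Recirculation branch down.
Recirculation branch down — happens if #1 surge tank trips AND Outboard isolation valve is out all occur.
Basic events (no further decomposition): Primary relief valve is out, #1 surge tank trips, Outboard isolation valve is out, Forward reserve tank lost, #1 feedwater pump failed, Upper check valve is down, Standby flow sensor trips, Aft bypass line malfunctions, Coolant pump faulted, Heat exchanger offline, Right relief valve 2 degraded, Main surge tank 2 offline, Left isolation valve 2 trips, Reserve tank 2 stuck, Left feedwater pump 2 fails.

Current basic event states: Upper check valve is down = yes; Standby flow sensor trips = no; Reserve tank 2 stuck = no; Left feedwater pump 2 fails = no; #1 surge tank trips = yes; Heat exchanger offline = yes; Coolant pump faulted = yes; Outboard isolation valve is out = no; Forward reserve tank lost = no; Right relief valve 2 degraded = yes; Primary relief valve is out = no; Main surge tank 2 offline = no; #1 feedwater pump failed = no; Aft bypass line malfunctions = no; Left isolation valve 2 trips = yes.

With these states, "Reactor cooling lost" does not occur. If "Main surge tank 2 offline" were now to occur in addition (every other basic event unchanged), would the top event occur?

Counterfactual: set "Main surge tank 2 offline" to occurred.
Recirculation branch down [AND]: #1 surge tank trips=occurs, Outboard isolation valve is out=not → not all inputs occur → does not occur.
Makeup line lost [AND]: Primary relief valve is out=not, Recirculation branch down=not → not all inputs occur → does not occur.
Emergency loop down [AND]: Makeup line lost=not, Forward reserve tank lost=not → not all inputs occur → does not occur.
Secondary loop inoperative [OR]: Upper check valve is down=occurs, Standby flow sensor trips=not, Aft bypass line malfunctions=not → at least one input occurs → occurs.
Primary loop fails [AND]: Coolant pump faulted=occurs, Heat exchanger offline=occurs, Right relief valve 2 degraded=occurs → all inputs occur → occurs.
Heat-sink path inoperative [AND]: Secondary loop inoperative=occurs, Primary loop fails=occurs, Main surge tank 2 offline=occurs, Left isolation valve 2 trips=occurs → all inputs occur → occurs.
Recirculation branch 2 inoperative [OR]: #1 feedwater pump failed=not, Heat-sink path inoperative=occurs, Reserve tank 2 stuck=not, Left feedwater pump 2 fails=not → at least one input occurs → occurs.
Reactor cooling lost [OR]: Emergency loop down=not, Recirculation branch 2 inoperative=occurs → at least one input occurs → occurs.

Yes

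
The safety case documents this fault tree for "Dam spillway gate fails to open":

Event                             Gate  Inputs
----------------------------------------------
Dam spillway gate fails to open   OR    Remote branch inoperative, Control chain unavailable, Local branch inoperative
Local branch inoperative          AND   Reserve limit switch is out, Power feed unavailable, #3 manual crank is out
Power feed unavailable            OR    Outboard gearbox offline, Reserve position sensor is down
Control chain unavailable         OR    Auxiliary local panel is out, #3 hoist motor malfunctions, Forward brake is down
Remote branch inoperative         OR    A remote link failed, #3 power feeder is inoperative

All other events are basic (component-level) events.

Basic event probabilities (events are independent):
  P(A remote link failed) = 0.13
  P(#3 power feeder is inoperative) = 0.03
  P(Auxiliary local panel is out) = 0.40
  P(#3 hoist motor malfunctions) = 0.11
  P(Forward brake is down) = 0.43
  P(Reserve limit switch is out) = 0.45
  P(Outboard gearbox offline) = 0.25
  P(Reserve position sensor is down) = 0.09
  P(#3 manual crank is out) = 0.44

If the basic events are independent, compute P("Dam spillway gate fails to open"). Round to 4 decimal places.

0.7593

P(Remote branch inoperative) [OR] = 1 − (1−0.13) × (1−0.03) = 0.156100
P(Control chain unavailable) [OR] = 1 − (1−0.40) × (1−0.11) × (1−0.43) = 0.695620
P(Power feed unavailable) [OR] = 1 − (1−0.25) × (1−0.09) = 0.317500
P(Local branch inoperative) [AND] = 0.45 × 0.317500 × 0.44 = 0.062865
P(Dam spillway gate fails to open) [OR] = 1 − (1−0.156100) × (1−0.695620) × (1−0.062865) = 0.759282
Rounded to 4 decimal places: P(Dam spillway gate fails to open) ≈ 0.7593.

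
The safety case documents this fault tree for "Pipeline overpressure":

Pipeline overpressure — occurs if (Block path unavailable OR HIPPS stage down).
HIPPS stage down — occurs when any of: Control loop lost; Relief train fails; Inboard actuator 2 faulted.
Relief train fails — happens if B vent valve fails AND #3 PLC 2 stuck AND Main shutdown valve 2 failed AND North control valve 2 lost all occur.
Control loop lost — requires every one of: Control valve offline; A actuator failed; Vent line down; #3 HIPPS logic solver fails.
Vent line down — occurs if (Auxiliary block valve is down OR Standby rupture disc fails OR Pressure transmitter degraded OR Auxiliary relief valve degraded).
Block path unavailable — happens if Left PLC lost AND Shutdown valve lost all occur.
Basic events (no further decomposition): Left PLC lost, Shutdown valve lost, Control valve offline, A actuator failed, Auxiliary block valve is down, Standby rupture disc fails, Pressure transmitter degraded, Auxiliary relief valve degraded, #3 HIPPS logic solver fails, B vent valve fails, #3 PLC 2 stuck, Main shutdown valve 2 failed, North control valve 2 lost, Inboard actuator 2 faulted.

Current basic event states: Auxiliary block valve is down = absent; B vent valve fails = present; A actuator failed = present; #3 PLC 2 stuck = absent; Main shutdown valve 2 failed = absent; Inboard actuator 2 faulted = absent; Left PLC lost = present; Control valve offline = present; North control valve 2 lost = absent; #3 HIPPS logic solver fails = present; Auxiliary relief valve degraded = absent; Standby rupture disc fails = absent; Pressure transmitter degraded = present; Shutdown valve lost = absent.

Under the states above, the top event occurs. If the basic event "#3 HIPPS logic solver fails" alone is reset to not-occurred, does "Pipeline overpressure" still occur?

Counterfactual: set "#3 HIPPS logic solver fails" to not occurred.
Block path unavailable [AND]: Left PLC lost=occurs, Shutdown valve lost=not → not all inputs occur → does not occur.
Vent line down [OR]: Auxiliary block valve is down=not, Standby rupture disc fails=not, Pressure transmitter degraded=occurs, Auxiliary relief valve degraded=not → at least one input occurs → occurs.
Control loop lost [AND]: Control valve offline=occurs, A actuator failed=occurs, Vent line down=occurs, #3 HIPPS logic solver fails=not → not all inputs occur → does not occur.
Relief train fails [AND]: B vent valve fails=occurs, #3 PLC 2 stuck=not, Main shutdown valve 2 failed=not, North control valve 2 lost=not → not all inputs occur → does not occur.
HIPPS stage down [OR]: Control loop lost=not, Relief train fails=not, Inboard actuator 2 faulted=not → no input occurs → does not occur.
Pipeline overpressure [OR]: Block path unavailable=not, HIPPS stage down=not → no input occurs → does not occur.

No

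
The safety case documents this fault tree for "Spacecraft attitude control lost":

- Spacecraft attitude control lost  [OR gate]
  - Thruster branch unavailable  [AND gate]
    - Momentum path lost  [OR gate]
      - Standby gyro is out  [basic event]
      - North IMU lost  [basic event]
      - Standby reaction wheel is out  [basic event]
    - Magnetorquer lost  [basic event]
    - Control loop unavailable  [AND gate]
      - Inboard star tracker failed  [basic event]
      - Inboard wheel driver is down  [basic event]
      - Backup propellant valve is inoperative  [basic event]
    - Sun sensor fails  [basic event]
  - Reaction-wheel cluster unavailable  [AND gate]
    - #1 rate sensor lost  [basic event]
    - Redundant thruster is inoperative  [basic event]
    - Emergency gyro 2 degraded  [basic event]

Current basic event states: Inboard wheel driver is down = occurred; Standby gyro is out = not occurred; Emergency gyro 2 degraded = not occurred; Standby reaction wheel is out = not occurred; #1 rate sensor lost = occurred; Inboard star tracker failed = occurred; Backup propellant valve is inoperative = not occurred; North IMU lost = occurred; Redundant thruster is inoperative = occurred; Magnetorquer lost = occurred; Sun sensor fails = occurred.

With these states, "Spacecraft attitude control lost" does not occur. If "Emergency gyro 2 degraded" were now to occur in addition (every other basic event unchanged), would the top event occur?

Yes

Counterfactual: set "Emergency gyro 2 degraded" to occurred.
Momentum path lost [OR]: Standby gyro is out=not, North IMU lost=occurs, Standby reaction wheel is out=not → at least one input occurs → occurs.
Control loop unavailable [AND]: Inboard star tracker failed=occurs, Inboard wheel driver is down=occurs, Backup propellant valve is inoperative=not → not all inputs occur → does not occur.
Thruster branch unavailable [AND]: Momentum path lost=occurs, Magnetorquer lost=occurs, Control loop unavailable=not, Sun sensor fails=occurs → not all inputs occur → does not occur.
Reaction-wheel cluster unavailable [AND]: #1 rate sensor lost=occurs, Redundant thruster is inoperative=occurs, Emergency gyro 2 degraded=occurs → all inputs occur → occurs.
Spacecraft attitude control lost [OR]: Thruster branch unavailable=not, Reaction-wheel cluster unavailable=occurs → at least one input occurs → occurs.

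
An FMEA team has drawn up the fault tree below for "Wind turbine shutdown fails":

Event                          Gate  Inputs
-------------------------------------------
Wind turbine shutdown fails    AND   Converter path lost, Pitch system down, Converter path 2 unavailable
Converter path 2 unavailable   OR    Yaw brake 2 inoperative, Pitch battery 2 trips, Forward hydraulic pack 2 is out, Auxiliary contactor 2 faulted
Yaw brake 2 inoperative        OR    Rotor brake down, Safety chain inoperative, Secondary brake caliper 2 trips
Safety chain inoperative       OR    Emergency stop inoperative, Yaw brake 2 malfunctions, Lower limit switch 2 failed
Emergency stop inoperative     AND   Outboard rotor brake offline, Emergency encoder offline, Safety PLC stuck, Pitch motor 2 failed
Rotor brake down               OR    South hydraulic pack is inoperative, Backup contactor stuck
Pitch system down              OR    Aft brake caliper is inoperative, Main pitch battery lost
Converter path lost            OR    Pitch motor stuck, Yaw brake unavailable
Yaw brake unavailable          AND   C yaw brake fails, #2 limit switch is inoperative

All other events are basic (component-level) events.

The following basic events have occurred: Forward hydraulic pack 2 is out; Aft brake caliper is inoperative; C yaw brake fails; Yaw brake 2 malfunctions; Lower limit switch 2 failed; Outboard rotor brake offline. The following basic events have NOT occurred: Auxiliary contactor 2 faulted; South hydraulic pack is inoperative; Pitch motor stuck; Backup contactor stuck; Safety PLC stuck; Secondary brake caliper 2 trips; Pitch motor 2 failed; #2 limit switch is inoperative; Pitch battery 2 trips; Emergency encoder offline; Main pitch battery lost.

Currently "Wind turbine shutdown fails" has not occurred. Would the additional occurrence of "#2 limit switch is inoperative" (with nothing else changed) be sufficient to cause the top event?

Counterfactual: set "#2 limit switch is inoperative" to occurred.
Yaw brake unavailable [AND]: C yaw brake fails=occurs, #2 limit switch is inoperative=occurs → all inputs occur → occurs.
Converter path lost [OR]: Pitch motor stuck=not, Yaw brake unavailable=occurs → at least one input occurs → occurs.
Pitch system down [OR]: Aft brake caliper is inoperative=occurs, Main pitch battery lost=not → at least one input occurs → occurs.
Rotor brake down [OR]: South hydraulic pack is inoperative=not, Backup contactor stuck=not → no input occurs → does not occur.
Emergency stop inoperative [AND]: Outboard rotor brake offline=occurs, Emergency encoder offline=not, Safety PLC stuck=not, Pitch motor 2 failed=not → not all inputs occur → does not occur.
Safety chain inoperative [OR]: Emergency stop inoperative=not, Yaw brake 2 malfunctions=occurs, Lower limit switch 2 failed=occurs → at least one input occurs → occurs.
Yaw brake 2 inoperative [OR]: Rotor brake down=not, Safety chain inoperative=occurs, Secondary brake caliper 2 trips=not → at least one input occurs → occurs.
Converter path 2 unavailable [OR]: Yaw brake 2 inoperative=occurs, Pitch battery 2 trips=not, Forward hydraulic pack 2 is out=occurs, Auxiliary contactor 2 faulted=not → at least one input occurs → occurs.
Wind turbine shutdown fails [AND]: Converter path lost=occurs, Pitch system down=occurs, Converter path 2 unavailable=occurs → all inputs occur → occurs.

Yes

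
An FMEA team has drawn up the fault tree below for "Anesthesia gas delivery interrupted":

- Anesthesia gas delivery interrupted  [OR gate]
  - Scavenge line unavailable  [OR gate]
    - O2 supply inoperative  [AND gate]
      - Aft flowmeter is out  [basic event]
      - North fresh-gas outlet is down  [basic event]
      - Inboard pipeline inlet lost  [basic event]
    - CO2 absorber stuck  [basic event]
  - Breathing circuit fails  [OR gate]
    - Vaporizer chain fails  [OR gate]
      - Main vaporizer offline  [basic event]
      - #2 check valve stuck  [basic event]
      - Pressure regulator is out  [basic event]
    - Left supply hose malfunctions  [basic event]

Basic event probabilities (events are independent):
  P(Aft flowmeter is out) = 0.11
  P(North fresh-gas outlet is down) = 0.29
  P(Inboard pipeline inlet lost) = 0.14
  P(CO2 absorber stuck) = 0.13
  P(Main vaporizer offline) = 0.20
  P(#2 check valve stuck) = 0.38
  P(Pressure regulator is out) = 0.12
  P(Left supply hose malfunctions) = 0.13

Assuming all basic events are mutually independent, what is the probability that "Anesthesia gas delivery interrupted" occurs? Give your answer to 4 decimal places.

P(O2 supply inoperative) [AND] = 0.11 × 0.29 × 0.14 = 0.004466
P(Scavenge line unavailable) [OR] = 1 − (1−0.004466) × (1−0.13) = 0.133885
P(Vaporizer chain fails) [OR] = 1 − (1−0.20) × (1−0.38) × (1−0.12) = 0.563520
P(Breathing circuit fails) [OR] = 1 − (1−0.563520) × (1−0.13) = 0.620262
P(Anesthesia gas delivery interrupted) [OR] = 1 − (1−0.133885) × (1−0.620262) = 0.671103
Rounded to 4 decimal places: P(Anesthesia gas delivery interrupted) ≈ 0.6711.

0.6711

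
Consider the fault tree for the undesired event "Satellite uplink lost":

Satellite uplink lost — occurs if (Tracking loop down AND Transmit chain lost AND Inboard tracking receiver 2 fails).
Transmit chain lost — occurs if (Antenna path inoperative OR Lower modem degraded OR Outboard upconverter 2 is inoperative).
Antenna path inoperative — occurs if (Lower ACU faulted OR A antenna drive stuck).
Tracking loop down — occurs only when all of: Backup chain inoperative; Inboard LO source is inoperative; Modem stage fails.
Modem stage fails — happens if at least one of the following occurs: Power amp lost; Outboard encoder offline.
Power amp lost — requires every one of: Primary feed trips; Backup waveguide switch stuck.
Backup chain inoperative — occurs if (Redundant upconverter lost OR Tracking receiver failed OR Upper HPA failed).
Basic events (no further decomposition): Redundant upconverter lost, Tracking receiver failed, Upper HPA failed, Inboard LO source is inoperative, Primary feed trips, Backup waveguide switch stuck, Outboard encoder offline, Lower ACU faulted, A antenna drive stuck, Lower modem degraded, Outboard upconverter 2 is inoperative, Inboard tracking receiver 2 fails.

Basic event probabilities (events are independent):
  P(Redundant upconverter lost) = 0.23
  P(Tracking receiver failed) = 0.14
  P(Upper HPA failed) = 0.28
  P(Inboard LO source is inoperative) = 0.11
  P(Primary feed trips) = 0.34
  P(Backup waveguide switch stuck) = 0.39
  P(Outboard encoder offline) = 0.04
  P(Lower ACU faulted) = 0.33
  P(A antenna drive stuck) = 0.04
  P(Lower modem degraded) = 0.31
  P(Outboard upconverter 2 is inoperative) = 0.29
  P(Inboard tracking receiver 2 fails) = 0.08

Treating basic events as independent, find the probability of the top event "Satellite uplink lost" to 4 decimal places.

0.0005

P(Backup chain inoperative) [OR] = 1 − (1−0.23) × (1−0.14) × (1−0.28) = 0.523216
P(Power amp lost) [AND] = 0.34 × 0.39 = 0.132600
P(Modem stage fails) [OR] = 1 − (1−0.132600) × (1−0.04) = 0.167296
P(Tracking loop down) [AND] = 0.523216 × 0.11 × 0.167296 = 0.009629
P(Antenna path inoperative) [OR] = 1 − (1−0.33) × (1−0.04) = 0.356800
P(Transmit chain lost) [OR] = 1 − (1−0.356800) × (1−0.31) × (1−0.29) = 0.684896
P(Satellite uplink lost) [AND] = 0.009629 × 0.684896 × 0.08 = 0.000528
Rounded to 4 decimal places: P(Satellite uplink lost) ≈ 0.0005.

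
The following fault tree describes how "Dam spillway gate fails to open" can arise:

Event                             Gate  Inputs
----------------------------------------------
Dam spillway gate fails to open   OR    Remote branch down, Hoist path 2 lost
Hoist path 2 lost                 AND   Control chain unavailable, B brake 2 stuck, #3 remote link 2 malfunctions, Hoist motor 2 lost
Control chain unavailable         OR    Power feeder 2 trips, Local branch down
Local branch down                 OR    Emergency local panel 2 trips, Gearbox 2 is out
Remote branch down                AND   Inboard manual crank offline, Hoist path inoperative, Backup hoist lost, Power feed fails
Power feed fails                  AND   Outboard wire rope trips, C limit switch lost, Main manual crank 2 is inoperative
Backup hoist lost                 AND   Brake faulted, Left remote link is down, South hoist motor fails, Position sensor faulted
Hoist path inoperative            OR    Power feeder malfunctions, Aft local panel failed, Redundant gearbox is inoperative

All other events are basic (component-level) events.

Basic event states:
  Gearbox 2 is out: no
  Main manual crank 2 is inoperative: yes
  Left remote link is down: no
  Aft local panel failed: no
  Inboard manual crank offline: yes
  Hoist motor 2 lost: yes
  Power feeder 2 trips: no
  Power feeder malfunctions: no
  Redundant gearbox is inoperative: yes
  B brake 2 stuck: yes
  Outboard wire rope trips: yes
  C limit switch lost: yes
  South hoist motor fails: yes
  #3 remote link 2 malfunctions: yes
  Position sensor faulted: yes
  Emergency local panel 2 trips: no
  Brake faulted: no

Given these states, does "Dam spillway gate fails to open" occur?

Hoist path inoperative [OR]: Power feeder malfunctions=not, Aft local panel failed=not, Redundant gearbox is inoperative=occurs → at least one input occurs → occurs.
Backup hoist lost [AND]: Brake faulted=not, Left remote link is down=not, South hoist motor fails=occurs, Position sensor faulted=occurs → not all inputs occur → does not occur.
Power feed fails [AND]: Outboard wire rope trips=occurs, C limit switch lost=occurs, Main manual crank 2 is inoperative=occurs → all inputs occur → occurs.
Remote branch down [AND]: Inboard manual crank offline=occurs, Hoist path inoperative=occurs, Backup hoist lost=not, Power feed fails=occurs → not all inputs occur → does not occur.
Local branch down [OR]: Emergency local panel 2 trips=not, Gearbox 2 is out=not → no input occurs → does not occur.
Control chain unavailable [OR]: Power feeder 2 trips=not, Local branch down=not → no input occurs → does not occur.
Hoist path 2 lost [AND]: Control chain unavailable=not, B brake 2 stuck=occurs, #3 remote link 2 malfunctions=occurs, Hoist motor 2 lost=occurs → not all inputs occur → does not occur.
Dam spillway gate fails to open [OR]: Remote branch down=not, Hoist path 2 lost=not → no input occurs → does not occur.

No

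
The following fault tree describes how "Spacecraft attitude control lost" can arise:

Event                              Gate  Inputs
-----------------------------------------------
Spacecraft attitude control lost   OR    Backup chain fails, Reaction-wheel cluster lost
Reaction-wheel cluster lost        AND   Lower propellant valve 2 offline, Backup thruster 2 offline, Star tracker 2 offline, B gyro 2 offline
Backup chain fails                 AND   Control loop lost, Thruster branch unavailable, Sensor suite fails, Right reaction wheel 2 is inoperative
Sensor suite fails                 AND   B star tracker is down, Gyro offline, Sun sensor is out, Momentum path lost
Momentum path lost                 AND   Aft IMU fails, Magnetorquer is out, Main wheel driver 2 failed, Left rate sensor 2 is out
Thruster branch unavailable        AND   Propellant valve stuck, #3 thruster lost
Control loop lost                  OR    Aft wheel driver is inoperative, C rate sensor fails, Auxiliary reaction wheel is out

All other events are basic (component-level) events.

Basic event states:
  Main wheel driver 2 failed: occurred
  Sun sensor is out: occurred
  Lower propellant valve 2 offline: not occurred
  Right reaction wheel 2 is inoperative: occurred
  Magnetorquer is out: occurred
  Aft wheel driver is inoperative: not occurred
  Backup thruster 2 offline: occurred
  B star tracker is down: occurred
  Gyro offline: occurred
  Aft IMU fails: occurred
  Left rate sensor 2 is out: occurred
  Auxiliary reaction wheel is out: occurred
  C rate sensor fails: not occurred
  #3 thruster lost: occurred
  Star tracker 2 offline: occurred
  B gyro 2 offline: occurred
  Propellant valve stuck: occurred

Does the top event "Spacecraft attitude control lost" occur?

Yes

Control loop lost [OR]: Aft wheel driver is inoperative=not, C rate sensor fails=not, Auxiliary reaction wheel is out=occurs → at least one input occurs → occurs.
Thruster branch unavailable [AND]: Propellant valve stuck=occurs, #3 thruster lost=occurs → all inputs occur → occurs.
Momentum path lost [AND]: Aft IMU fails=occurs, Magnetorquer is out=occurs, Main wheel driver 2 failed=occurs, Left rate sensor 2 is out=occurs → all inputs occur → occurs.
Sensor suite fails [AND]: B star tracker is down=occurs, Gyro offline=occurs, Sun sensor is out=occurs, Momentum path lost=occurs → all inputs occur → occurs.
Backup chain fails [AND]: Control loop lost=occurs, Thruster branch unavailable=occurs, Sensor suite fails=occurs, Right reaction wheel 2 is inoperative=occurs → all inputs occur → occurs.
Reaction-wheel cluster lost [AND]: Lower propellant valve 2 offline=not, Backup thruster 2 offline=occurs, Star tracker 2 offline=occurs, B gyro 2 offline=occurs → not all inputs occur → does not occur.
Spacecraft attitude control lost [OR]: Backup chain fails=occurs, Reaction-wheel cluster lost=not → at least one input occurs → occurs.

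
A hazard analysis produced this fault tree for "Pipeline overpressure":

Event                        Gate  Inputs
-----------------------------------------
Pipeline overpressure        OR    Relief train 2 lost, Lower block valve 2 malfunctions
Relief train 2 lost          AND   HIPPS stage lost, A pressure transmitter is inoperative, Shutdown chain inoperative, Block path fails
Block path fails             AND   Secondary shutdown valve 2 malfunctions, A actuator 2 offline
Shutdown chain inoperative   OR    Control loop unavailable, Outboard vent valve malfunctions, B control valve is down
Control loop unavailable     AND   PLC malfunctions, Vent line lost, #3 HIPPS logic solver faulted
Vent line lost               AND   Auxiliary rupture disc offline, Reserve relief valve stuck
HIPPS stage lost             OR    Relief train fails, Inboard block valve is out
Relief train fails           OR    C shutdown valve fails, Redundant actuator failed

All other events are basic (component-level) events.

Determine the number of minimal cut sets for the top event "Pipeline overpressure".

10

Relief train fails [OR]: union of children's cut sets → 2 cut set(s).
HIPPS stage lost [OR]: union of children's cut sets → 3 cut set(s).
Vent line lost [AND]: one cut set from each child combined → 1 × 1 = 1 cut set(s).
Control loop unavailable [AND]: one cut set from each child combined → 1 × 1 × 1 = 1 cut set(s).
Shutdown chain inoperative [OR]: union of children's cut sets → 3 cut set(s).
Block path fails [AND]: one cut set from each child combined → 1 × 1 = 1 cut set(s).
Relief train 2 lost [AND]: one cut set from each child combined → 3 × 1 × 3 × 1 = 9 cut set(s).
Pipeline overpressure [OR]: union of children's cut sets → 10 cut set(s).
Minimal cut sets: {#3 HIPPS logic solver faulted, A actuator 2 offline, A pressure transmitter is inoperative, Auxiliary rupture disc offline, C shutdown valve fails, PLC malfunctions, Reserve relief valve stuck, Secondary shutdown valve 2 malfunctions}; {A actuator 2 offline, A pressure transmitter is inoperative, C shutdown valve fails, Outboard vent valve malfunctions, Secondary shutdown valve 2 malfunctions}; {A actuator 2 offline, A pressure transmitter is inoperative, B control valve is down, C shutdown valve fails, Secondary shutdown valve 2 malfunctions}; {#3 HIPPS logic solver faulted, A actuator 2 offline, A pressure transmitter is inoperative, Auxiliary rupture disc offline, PLC malfunctions, Redundant actuator failed, Reserve relief valve stuck, Secondary shutdown valve 2 malfunctions}; {A actuator 2 offline, A pressure transmitter is inoperative, Outboard vent valve malfunctions, Redundant actuator failed, Secondary shutdown valve 2 malfunctions}; {A actuator 2 offline, A pressure transmitter is inoperative, B control valve is down, Redundant actuator failed, Secondary shutdown valve 2 malfunctions}; {#3 HIPPS logic solver faulted, A actuator 2 offline, A pressure transmitter is inoperative, Auxiliary rupture disc offline, Inboard block valve is out, PLC malfunctions, Reserve relief valve stuck, Secondary shutdown valve 2 malfunctions}; {A actuator 2 offline, A pressure transmitter is inoperative, Inboard block valve is out, Outboard vent valve malfunctions, Secondary shutdown valve 2 malfunctions}; {A actuator 2 offline, A pressure transmitter is inoperative, B control valve is down, Inboard block valve is out, Secondary shutdown valve 2 malfunctions}; {Lower block valve 2 malfunctions}.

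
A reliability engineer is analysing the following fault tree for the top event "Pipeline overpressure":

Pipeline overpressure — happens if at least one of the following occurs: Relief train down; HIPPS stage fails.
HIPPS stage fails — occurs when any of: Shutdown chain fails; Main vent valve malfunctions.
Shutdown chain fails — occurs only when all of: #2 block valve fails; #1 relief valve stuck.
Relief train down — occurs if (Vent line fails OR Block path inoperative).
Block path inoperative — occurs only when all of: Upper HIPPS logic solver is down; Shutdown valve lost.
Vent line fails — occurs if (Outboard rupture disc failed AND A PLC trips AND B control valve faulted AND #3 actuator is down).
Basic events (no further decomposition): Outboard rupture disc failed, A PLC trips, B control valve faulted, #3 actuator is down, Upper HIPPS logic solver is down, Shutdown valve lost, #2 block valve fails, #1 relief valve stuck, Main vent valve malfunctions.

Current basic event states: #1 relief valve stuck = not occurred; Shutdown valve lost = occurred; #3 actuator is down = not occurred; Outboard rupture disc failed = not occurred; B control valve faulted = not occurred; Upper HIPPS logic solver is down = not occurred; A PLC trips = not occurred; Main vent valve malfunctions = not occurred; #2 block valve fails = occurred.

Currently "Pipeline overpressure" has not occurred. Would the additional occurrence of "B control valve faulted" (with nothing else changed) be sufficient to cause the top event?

No

Counterfactual: set "B control valve faulted" to occurred.
Vent line fails [AND]: Outboard rupture disc failed=not, A PLC trips=not, B control valve faulted=occurs, #3 actuator is down=not → not all inputs occur → does not occur.
Block path inoperative [AND]: Upper HIPPS logic solver is down=not, Shutdown valve lost=occurs → not all inputs occur → does not occur.
Relief train down [OR]: Vent line fails=not, Block path inoperative=not → no input occurs → does not occur.
Shutdown chain fails [AND]: #2 block valve fails=occurs, #1 relief valve stuck=not → not all inputs occur → does not occur.
HIPPS stage fails [OR]: Shutdown chain fails=not, Main vent valve malfunctions=not → no input occurs → does not occur.
Pipeline overpressure [OR]: Relief train down=not, HIPPS stage fails=not → no input occurs → does not occur.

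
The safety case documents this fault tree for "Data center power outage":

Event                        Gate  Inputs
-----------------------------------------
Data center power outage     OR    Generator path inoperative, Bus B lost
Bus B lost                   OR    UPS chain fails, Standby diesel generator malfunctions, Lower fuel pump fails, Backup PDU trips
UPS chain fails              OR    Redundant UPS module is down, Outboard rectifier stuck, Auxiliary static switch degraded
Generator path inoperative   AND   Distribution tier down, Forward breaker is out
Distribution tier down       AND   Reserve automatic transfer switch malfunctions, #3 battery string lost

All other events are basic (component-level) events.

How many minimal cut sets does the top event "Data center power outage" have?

Distribution tier down [AND]: one cut set from each child combined → 1 × 1 = 1 cut set(s).
Generator path inoperative [AND]: one cut set from each child combined → 1 × 1 = 1 cut set(s).
UPS chain fails [OR]: union of children's cut sets → 3 cut set(s).
Bus B lost [OR]: union of children's cut sets → 6 cut set(s).
Data center power outage [OR]: union of children's cut sets → 7 cut set(s).
Minimal cut sets: {#3 battery string lost, Forward breaker is out, Reserve automatic transfer switch malfunctions}; {Redundant UPS module is down}; {Outboard rectifier stuck}; {Auxiliary static switch degraded}; {Standby diesel generator malfunctions}; {Lower fuel pump fails}; {Backup PDU trips}.

7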